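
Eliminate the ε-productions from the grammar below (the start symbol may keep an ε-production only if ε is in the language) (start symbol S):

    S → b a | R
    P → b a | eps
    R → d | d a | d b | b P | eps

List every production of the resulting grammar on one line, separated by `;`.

S → b a | R | eps; P → b a; R → d | d a | d b | b P | b

The nullable symbols are {P, R, S}.
ε ∈ L(G) since S is nullable, so keep S → ε.
Add the nullable-subset variants: R → b P gives b P | b.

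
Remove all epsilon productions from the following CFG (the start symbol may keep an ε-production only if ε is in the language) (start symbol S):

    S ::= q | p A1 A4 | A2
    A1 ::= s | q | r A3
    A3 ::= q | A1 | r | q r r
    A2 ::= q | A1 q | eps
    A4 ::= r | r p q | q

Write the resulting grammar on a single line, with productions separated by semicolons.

S ::= q | p A1 A4 | A2 | ε; A1 ::= s | q | r A3; A3 ::= q | A1 | r | q r r; A2 ::= q | A1 q; A4 ::= r | r p q | q

The nullable symbols are {A2, S}.
ε ∈ L(G) since S is nullable, so keep S → ε.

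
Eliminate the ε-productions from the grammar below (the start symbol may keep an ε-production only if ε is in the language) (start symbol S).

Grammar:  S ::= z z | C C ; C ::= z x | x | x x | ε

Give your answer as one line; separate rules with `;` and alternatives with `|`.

S ::= z z | C C | C | ε; C ::= z x | x | x x

Nullable set = {C, S}.
ε ∈ L(G) since S is nullable, so keep S → ε.
Add the nullable-subset variants: S → C C gives C C | C.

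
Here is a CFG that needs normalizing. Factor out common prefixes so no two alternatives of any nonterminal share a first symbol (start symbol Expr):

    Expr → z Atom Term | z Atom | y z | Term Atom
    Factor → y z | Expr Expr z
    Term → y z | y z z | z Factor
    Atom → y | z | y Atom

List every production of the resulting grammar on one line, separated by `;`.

Expr has alternatives sharing prefix 'z Atom': factor to Expr → z Atom Expr1 with Expr1 → Term | ε.
Term has alternatives sharing prefix 'y z': factor to Term → y z Term1 with Term1 → ε | z.
Atom has alternatives sharing prefix 'y': factor to Atom → y Atom1 with Atom1 → ε | Atom.

Expr → y z | Term Atom | z Atom Expr1; Factor → y z | Expr Expr z; Term → z Factor | y z Term1; Atom → z | y Atom1; Expr1 → Term | ε; Term1 → ε | z; Atom1 → ε | Atom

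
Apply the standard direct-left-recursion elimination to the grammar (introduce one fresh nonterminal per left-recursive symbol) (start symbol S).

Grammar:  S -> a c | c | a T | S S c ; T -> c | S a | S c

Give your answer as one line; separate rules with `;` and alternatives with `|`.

Left recursion appears on S.
For S: α = {S c}, β = {a c, c, a T}. Rewrite as S → β S' and S' → α S' | ε.

S -> a c S' | c S' | a T S'; T -> c | S a | S c; S' -> S c S' | eps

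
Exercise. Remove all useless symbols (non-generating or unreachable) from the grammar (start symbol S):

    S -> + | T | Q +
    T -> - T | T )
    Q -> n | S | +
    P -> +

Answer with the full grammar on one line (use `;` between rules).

S -> + | Q +; Q -> n | S | +

Generating nonterminals: {P, Q, S}.
Reachable from S after that: {Q, S}.
Removed useless symbols: {P, T} and every production mentioning them.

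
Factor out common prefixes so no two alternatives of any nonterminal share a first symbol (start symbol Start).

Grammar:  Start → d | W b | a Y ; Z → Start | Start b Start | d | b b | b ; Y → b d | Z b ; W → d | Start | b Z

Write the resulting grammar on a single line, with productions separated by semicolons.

Start → d | W b | a Y; Z → d | Start Z1 | b Z2; Y → b d | Z b; W → d | Start | b Z; Z1 → epsilon | b Start; Z2 → b | epsilon

Z has alternatives sharing prefix 'Start': factor to Z → Start Z1 with Z1 → ε | b Start.
Z has alternatives sharing prefix 'b': factor to Z → b Z2 with Z2 → b | ε.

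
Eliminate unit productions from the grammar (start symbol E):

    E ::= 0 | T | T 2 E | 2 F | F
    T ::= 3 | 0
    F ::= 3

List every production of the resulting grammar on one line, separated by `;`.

Unit pairs: E ⇒* {F, T}.
For every A with A ⇒* B via unit rules, add B's non-unit alternatives to A; then delete every rule of the form X → Y.

E ::= 0 | T 2 E | 2 F | 3; T ::= 3 | 0; F ::= 3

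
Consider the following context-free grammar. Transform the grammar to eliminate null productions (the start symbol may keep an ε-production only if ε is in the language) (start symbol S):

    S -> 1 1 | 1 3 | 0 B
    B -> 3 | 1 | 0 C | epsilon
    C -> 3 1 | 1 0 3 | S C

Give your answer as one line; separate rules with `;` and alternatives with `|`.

S -> 1 1 | 1 3 | 0 B | 0; B -> 3 | 1 | 0 C; C -> 3 1 | 1 0 3 | S C

Nullable nonterminals: {B}.
ε ∉ L(G), so no ε-production is kept.
For each production, add variants omitting each subset of nullable occurrences: S → 0 B gives 0 B | 0.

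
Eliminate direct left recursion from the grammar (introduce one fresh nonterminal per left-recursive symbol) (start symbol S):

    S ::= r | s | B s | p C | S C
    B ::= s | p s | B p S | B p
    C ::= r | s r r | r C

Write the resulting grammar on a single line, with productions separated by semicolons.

S ::= r S' | s S' | B s S' | p C S'; B ::= s B' | p s B'; C ::= r | s r r | r C; S' ::= C S' | ε; B' ::= p S B' | p B' | ε

Directly left-recursive nonterminals: S, B.
For S: α = {C}, β = {r, s, B s, p C}. Rewrite as S → β S' and S' → α S' | ε.
For B: α = {p S, p}, β = {s, p s}. Rewrite as B → β B' and B' → α B' | ε.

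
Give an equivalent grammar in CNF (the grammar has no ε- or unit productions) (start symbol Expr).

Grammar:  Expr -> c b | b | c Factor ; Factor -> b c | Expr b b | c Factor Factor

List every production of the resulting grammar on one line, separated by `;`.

Introduce a nonterminal for each terminal appearing in a rule of length ≥ 2: X1 → c, X2 → b.
Binarize each right-hand side of length ≥ 3 by chaining fresh nonterminals (Y1, Y2, …): affected rules were Factor → Expr X2 X2; Factor → X1 Factor Factor.

Expr -> X1 X2 | b | X1 Factor; Factor -> X2 X1 | Expr Y1 | X1 Y2; X1 -> c; X2 -> b; Y1 -> X2 X2; Y2 -> Factor Factor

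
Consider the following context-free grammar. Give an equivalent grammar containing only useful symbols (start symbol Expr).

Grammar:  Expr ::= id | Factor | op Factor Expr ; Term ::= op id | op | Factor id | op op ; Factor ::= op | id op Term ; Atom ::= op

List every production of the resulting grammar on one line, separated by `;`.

Expr ::= id | Factor | op Factor Expr; Term ::= op id | op | Factor id | op op; Factor ::= op | id op Term

Generating nonterminals: {Atom, Expr, Factor, Term}.
Reachable from Expr after that: {Expr, Factor, Term}.
Removed useless symbols: {Atom} and every production mentioning them.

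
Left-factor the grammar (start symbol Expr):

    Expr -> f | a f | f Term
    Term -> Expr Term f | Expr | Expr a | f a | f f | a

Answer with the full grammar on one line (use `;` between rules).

Expr has alternatives sharing prefix 'f': factor to Expr → f Expr1 with Expr1 → ε | Term.
Term has alternatives sharing prefix 'Expr': factor to Term → Expr Term1 with Term1 → Term f | ε | a.
Term has alternatives sharing prefix 'f': factor to Term → f Term2 with Term2 → a | f.

Expr -> a f | f Expr1; Term -> a | Expr Term1 | f Term2; Expr1 -> ε | Term; Term1 -> Term f | ε | a; Term2 -> a | f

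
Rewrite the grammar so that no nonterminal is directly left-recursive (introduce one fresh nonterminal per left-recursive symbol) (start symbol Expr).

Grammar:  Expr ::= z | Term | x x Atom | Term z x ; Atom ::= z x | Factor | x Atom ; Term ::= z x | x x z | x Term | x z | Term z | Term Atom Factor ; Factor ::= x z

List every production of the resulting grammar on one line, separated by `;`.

Expr ::= z | Term | x x Atom | Term z x; Atom ::= z x | Factor | x Atom; Term ::= z x Term1 | x x z Term1 | x Term Term1 | x z Term1; Factor ::= x z; Term1 ::= z Term1 | Atom Factor Term1 | ε

Term is directly left-recursive.
For Term: α = {z, Atom Factor}, β = {z x, x x z, x Term, x z}. Rewrite as Term → β Term1 and Term1 → α Term1 | ε.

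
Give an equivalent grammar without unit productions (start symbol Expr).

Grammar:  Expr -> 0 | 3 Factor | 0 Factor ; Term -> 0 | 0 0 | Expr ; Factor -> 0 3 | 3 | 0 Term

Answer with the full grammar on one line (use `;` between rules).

Unit pairs: Term ⇒* {Expr}.
Replace each nonterminal's rules with the union of the non-unit rules of every nonterminal it unit-derives.

Expr -> 0 | 3 Factor | 0 Factor; Term -> 0 | 0 0 | 3 Factor | 0 Factor; Factor -> 0 3 | 3 | 0 Term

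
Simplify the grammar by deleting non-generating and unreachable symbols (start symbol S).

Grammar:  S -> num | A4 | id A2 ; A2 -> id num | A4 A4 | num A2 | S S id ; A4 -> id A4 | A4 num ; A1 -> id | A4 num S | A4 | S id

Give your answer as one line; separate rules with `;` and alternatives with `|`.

S -> num | id A2; A2 -> id num | num A2 | S S id

Generating nonterminals: {A1, A2, S}.
Reachable from S after that: {A2, S}.
Removed useless symbols: {A1, A4} and every production mentioning them.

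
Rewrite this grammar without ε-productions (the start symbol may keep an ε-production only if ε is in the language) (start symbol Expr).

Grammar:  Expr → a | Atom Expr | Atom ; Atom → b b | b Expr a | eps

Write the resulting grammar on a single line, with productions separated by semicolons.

Nullable set = {Atom, Expr}.
ε ∈ L(G) since Expr is nullable, so keep Expr → ε.
Expand every rule over subsets of its nullable positions: Expr → Atom Expr gives Atom Expr | Atom. Atom → b Expr a gives b Expr a | b a.

Expr → a | Atom Expr | Atom | ε; Atom → b b | b Expr a | b a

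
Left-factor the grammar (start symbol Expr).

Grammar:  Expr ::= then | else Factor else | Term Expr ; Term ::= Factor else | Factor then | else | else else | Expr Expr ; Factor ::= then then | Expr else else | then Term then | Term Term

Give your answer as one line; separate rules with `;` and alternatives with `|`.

Term has alternatives sharing prefix 'Factor': factor to Term → Factor Term1 with Term1 → else | then.
Term has alternatives sharing prefix 'else': factor to Term → else Term2 with Term2 → ε | else.
Factor has alternatives sharing prefix 'then': factor to Factor → then Factor1 with Factor1 → then | Term then.

Expr ::= then | else Factor else | Term Expr; Term ::= Expr Expr | Factor Term1 | else Term2; Factor ::= Expr else else | Term Term | then Factor1; Term1 ::= else | then; Term2 ::= ε | else; Factor1 ::= then | Term then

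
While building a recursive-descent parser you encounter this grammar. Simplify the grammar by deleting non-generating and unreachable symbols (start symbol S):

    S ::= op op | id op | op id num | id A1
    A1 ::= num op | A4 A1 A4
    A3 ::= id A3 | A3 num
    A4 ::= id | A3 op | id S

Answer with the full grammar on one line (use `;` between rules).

S ::= op op | id op | op id num | id A1; A1 ::= num op | A4 A1 A4; A4 ::= id | id S

Generating nonterminals: {A1, A4, S}.
Reachable from S after that: {A1, A4, S}.
Removed useless symbols: {A3} and every production mentioning them.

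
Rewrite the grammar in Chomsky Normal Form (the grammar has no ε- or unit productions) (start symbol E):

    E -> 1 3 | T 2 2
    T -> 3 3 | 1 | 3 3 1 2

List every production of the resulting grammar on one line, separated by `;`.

Introduce a nonterminal for each terminal appearing in a rule of length ≥ 2: X1 → 1, X2 → 3, X3 → 2.
Binarize each right-hand side of length ≥ 3 by chaining fresh nonterminals (Y1, Y2, …): affected rules were E → T X3 X3; T → X2 X2 X1 X3.

E -> X1 X2 | T Y1; T -> X2 X2 | 1 | X2 Y2; X1 -> 1; X2 -> 3; X3 -> 2; Y1 -> X3 X3; Y2 -> X2 Y3; Y3 -> X1 X3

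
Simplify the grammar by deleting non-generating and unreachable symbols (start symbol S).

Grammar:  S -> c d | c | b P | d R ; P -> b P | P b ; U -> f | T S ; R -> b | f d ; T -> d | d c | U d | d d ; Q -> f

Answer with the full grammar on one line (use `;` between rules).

S -> c d | c | d R; R -> b | f d

Generating nonterminals: {Q, R, S, T, U}.
Reachable from S after that: {R, S}.
Removed useless symbols: {P, Q, T, U} and every production mentioning them.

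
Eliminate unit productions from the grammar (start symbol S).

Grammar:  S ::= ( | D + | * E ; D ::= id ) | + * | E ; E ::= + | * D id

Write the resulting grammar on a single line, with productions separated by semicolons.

Unit pairs: D ⇒* {E}.
Replace each nonterminal's rules with the union of the non-unit rules of every nonterminal it unit-derives.

S ::= ( | D + | * E; D ::= + | * D id | id ) | + *; E ::= + | * D id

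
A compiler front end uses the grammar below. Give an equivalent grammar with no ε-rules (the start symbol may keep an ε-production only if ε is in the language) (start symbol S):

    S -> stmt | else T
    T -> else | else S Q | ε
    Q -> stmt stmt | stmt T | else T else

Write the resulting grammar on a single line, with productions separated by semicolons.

S -> stmt | else T | else; T -> else | else S Q; Q -> stmt stmt | stmt T | stmt | else T else | else else

Nullable nonterminals: {T}.
ε ∉ L(G), so no ε-production is kept.
Expand every rule over subsets of its nullable positions: S → else T gives else T | else. Q → stmt T gives stmt T | stmt. Q → else T else gives else T else | else else.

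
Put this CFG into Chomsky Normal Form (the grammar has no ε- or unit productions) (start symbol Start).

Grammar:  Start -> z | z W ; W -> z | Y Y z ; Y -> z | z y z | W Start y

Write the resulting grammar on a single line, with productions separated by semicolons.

Start -> z | X1 W; W -> z | Y Y1; Y -> z | X1 Y2 | W Y3; X1 -> z; X2 -> y; Y1 -> Y X1; Y2 -> X2 X1; Y3 -> Start X2

Introduce a nonterminal for each terminal appearing in a rule of length ≥ 2: X1 → z, X2 → y.
Binarize each right-hand side of length ≥ 3 by chaining fresh nonterminals (Y1, Y2, …): affected rules were W → Y Y X1; Y → X1 X2 X1; Y → W Start X2.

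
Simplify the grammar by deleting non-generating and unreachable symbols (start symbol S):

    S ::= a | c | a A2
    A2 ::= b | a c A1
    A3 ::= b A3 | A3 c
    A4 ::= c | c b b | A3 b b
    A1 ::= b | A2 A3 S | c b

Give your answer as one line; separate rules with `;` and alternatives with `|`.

Generating nonterminals: {A1, A2, A4, S}.
Reachable from S after that: {A1, A2, S}.
Removed useless symbols: {A3, A4} and every production mentioning them.

S ::= a | c | a A2; A2 ::= b | a c A1; A1 ::= b | c b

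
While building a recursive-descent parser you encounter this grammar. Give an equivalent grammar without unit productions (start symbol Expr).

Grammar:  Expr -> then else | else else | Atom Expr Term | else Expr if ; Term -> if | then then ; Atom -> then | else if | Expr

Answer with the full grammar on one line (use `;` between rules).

Unit pairs: Atom ⇒* {Expr}.
For every A with A ⇒* B via unit rules, add B's non-unit alternatives to A; then delete every rule of the form X → Y.

Expr -> then else | else else | Atom Expr Term | else Expr if; Term -> if | then then; Atom -> then | else if | then else | else else | Atom Expr Term | else Expr if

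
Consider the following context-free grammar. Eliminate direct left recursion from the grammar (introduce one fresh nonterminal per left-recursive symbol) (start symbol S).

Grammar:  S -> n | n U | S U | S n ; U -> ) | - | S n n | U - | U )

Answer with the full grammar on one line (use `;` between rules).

Left recursion appears on S, U.
For S: α = {U, n}, β = {n, n U}. Rewrite as S → β S' and S' → α S' | ε.
For U: α = {-, )}, β = {), -, S n n}. Rewrite as U → β U' and U' → α U' | ε.

S -> n S' | n U S'; U -> ) U' | - U' | S n n U'; S' -> U S' | n S' | ε; U' -> - U' | ) U' | ε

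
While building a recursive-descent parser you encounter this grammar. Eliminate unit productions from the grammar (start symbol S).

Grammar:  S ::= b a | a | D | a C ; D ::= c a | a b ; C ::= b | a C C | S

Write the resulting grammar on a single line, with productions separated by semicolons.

Unit pairs: C ⇒* {D, S}; S ⇒* {D}.
Replace each nonterminal's rules with the union of the non-unit rules of every nonterminal it unit-derives.

S ::= c a | a b | b a | a | a C; D ::= c a | a b; C ::= c a | a b | b | a C C | b a | a | a C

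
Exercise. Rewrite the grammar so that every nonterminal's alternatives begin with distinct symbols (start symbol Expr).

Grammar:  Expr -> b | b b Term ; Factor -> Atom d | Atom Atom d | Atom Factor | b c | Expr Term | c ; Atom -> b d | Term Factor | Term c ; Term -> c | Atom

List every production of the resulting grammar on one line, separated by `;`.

Expr -> b Expr1; Factor -> b c | Expr Term | c | Atom Factor1; Atom -> b d | Term Atom1; Term -> c | Atom; Expr1 -> ε | b Term; Factor1 -> d | Atom d | Factor; Atom1 -> Factor | c

Expr has alternatives sharing prefix 'b': factor to Expr → b Expr1 with Expr1 → ε | b Term.
Factor has alternatives sharing prefix 'Atom': factor to Factor → Atom Factor1 with Factor1 → d | Atom d | Factor.
Atom has alternatives sharing prefix 'Term': factor to Atom → Term Atom1 with Atom1 → Factor | c.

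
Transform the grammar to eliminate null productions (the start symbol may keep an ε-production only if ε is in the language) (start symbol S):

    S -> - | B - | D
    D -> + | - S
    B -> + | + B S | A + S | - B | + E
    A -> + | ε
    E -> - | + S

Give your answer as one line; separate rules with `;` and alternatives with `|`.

S -> - | B - | D; D -> + | - S; B -> + | + B S | A + S | + S | - B | + E; A -> +; E -> - | + S

Nullable nonterminals: {A}.
ε ∉ L(G), so no ε-production is kept.
Add the nullable-subset variants: B → A + S gives A + S | + S.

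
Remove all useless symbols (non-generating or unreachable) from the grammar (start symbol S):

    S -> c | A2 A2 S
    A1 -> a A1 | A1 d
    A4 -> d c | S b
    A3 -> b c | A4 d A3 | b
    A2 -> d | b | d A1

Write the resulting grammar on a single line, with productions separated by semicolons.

Generating nonterminals: {A2, A3, A4, S}.
Reachable from S after that: {A2, S}.
Removed useless symbols: {A1, A3, A4} and every production mentioning them.

S -> c | A2 A2 S; A2 -> d | b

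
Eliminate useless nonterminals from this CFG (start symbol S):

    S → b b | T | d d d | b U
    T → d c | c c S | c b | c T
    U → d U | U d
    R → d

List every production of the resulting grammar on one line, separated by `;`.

S → b b | T | d d d; T → d c | c c S | c b | c T

Generating nonterminals: {R, S, T}.
Reachable from S after that: {S, T}.
Removed useless symbols: {R, U} and every production mentioning them.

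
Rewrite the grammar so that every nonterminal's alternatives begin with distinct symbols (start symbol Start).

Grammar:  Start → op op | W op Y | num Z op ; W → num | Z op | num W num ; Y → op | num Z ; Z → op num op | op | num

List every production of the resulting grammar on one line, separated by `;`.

Start → op op | W op Y | num Z op; W → Z op | num W1; Y → op | num Z; Z → num | op Z1; W1 → ε | W num; Z1 → num op | ε

W has alternatives sharing prefix 'num': factor to W → num W1 with W1 → ε | W num.
Z has alternatives sharing prefix 'op': factor to Z → op Z1 with Z1 → num op | ε.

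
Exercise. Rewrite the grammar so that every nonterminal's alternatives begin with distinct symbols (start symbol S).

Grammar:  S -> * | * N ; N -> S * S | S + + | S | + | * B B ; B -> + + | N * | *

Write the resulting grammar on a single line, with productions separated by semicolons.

S -> * S'; N -> + | * B B | S N'; B -> + + | N * | *; S' -> eps | N; N' -> * S | + + | eps

S has alternatives sharing prefix '*': factor to S → * S' with S' → ε | N.
N has alternatives sharing prefix 'S': factor to N → S N' with N' → * S | + + | ε.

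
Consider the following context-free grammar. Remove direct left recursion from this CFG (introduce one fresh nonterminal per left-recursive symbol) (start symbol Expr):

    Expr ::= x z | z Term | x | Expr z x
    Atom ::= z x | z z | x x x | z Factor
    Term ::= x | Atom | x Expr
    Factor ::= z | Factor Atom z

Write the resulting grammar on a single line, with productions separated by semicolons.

Left recursion appears on Expr, Factor.
For Expr: α = {z x}, β = {x z, z Term, x}. Rewrite as Expr → β Expr1 and Expr1 → α Expr1 | ε.
For Factor: α = {Atom z}, β = {z}. Rewrite as Factor → β Factor1 and Factor1 → α Factor1 | ε.

Expr ::= x z Expr1 | z Term Expr1 | x Expr1; Atom ::= z x | z z | x x x | z Factor; Term ::= x | Atom | x Expr; Factor ::= z Factor1; Expr1 ::= z x Expr1 | epsilon; Factor1 ::= Atom z Factor1 | epsilon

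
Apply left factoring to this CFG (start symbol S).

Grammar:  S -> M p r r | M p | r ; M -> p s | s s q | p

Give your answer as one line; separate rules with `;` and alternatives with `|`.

S -> r | M p S'; M -> s s q | p M'; S' -> r r | epsilon; M' -> s | epsilon

S has alternatives sharing prefix 'M p': factor to S → M p S' with S' → r r | ε.
M has alternatives sharing prefix 'p': factor to M → p M' with M' → s | ε.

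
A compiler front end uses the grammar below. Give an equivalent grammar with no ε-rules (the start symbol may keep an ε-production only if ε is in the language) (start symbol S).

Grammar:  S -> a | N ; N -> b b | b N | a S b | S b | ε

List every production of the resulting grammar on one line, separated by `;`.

Nullable set = {N, S}.
ε ∈ L(G) since S is nullable, so keep S → ε.
Expand every rule over subsets of its nullable positions: N → b N gives b N | b. N → a S b gives a S b | a b.

S -> a | N | ε; N -> b b | b N | b | a S b | a b | S b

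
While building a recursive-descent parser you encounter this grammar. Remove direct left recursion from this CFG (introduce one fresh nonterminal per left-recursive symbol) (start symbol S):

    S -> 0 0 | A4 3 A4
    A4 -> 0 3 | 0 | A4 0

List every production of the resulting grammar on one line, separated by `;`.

Left recursion appears on A4.
For A4: α = {0}, β = {0 3, 0}. Rewrite as A4 → β A4' and A4' → α A4' | ε.

S -> 0 0 | A4 3 A4; A4 -> 0 3 A4' | 0 A4'; A4' -> 0 A4' | ε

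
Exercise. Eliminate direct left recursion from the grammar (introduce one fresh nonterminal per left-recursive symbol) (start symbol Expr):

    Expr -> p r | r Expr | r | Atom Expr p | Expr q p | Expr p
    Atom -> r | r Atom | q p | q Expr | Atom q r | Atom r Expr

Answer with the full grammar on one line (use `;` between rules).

Expr -> p r Expr1 | r Expr Expr1 | r Expr1 | Atom Expr p Expr1; Atom -> r Atom1 | r Atom Atom1 | q p Atom1 | q Expr Atom1; Expr1 -> q p Expr1 | p Expr1 | ε; Atom1 -> q r Atom1 | r Expr Atom1 | ε

Expr, Atom are directly left-recursive.
For Expr: α = {q p, p}, β = {p r, r Expr, r, Atom Expr p}. Rewrite as Expr → β Expr1 and Expr1 → α Expr1 | ε.
For Atom: α = {q r, r Expr}, β = {r, r Atom, q p, q Expr}. Rewrite as Atom → β Atom1 and Atom1 → α Atom1 | ε.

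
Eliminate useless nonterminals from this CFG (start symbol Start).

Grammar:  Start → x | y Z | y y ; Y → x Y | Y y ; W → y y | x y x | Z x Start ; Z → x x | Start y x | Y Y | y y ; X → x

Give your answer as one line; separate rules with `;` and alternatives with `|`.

Generating nonterminals: {Start, W, X, Z}.
Reachable from Start after that: {Start, Z}.
Removed useless symbols: {W, X, Y} and every production mentioning them.

Start → x | y Z | y y; Z → x x | Start y x | y y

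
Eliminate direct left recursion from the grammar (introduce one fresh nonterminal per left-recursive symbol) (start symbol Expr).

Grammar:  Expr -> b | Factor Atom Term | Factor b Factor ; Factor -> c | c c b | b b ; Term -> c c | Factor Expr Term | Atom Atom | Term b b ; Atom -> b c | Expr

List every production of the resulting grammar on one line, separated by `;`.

Expr -> b | Factor Atom Term | Factor b Factor; Factor -> c | c c b | b b; Term -> c c Term1 | Factor Expr Term Term1 | Atom Atom Term1; Atom -> b c | Expr; Term1 -> b b Term1 | eps

Left recursion appears on Term.
For Term: α = {b b}, β = {c c, Factor Expr Term, Atom Atom}. Rewrite as Term → β Term1 and Term1 → α Term1 | ε.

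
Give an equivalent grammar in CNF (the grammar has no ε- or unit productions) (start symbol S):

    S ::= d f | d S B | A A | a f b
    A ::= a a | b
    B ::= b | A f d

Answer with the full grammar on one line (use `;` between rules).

S ::= X1 X2 | X1 Y1 | A A | X3 Y2; A ::= X3 X3 | b; B ::= b | A Y3; X1 ::= d; X2 ::= f; X3 ::= a; X4 ::= b; Y1 ::= S B; Y2 ::= X2 X4; Y3 ::= X2 X1

Introduce a nonterminal for each terminal appearing in a rule of length ≥ 2: X1 → d, X2 → f, X3 → a, X4 → b.
Binarize each right-hand side of length ≥ 3 by chaining fresh nonterminals (Y1, Y2, …): affected rules were S → X1 S B; S → X3 X2 X4; B → A X2 X1.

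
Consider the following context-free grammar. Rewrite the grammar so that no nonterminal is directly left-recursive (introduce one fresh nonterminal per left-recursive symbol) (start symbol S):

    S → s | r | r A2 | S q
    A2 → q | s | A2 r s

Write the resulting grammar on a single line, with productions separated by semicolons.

Left recursion appears on S, A2.
For S: α = {q}, β = {s, r, r A2}. Rewrite as S → β S' and S' → α S' | ε.
For A2: α = {r s}, β = {q, s}. Rewrite as A2 → β A2' and A2' → α A2' | ε.

S → s S' | r S' | r A2 S'; A2 → q A2' | s A2'; S' → q S' | ε; A2' → r s A2' | ε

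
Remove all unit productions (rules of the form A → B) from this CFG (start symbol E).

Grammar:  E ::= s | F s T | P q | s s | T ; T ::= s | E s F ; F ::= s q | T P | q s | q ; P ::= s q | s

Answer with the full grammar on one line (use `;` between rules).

E ::= s | F s T | P q | s s | E s F; T ::= s | E s F; F ::= s q | T P | q s | q; P ::= s q | s

Unit pairs: E ⇒* {T}.
Replace each nonterminal's rules with the union of the non-unit rules of every nonterminal it unit-derives.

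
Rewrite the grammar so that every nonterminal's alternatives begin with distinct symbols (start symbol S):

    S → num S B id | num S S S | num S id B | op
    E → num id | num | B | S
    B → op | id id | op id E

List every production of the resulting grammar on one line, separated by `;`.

S has alternatives sharing prefix 'num S': factor to S → num S S' with S' → B id | S S | id B.
E has alternatives sharing prefix 'num': factor to E → num E' with E' → id | ε.
B has alternatives sharing prefix 'op': factor to B → op B' with B' → ε | id E.

S → op | num S S'; E → B | S | num E'; B → id id | op B'; S' → B id | S S | id B; E' → id | ε; B' → ε | id E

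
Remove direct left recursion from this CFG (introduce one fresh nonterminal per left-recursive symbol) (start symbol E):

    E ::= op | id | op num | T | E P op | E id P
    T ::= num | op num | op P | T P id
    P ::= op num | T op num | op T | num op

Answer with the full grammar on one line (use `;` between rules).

E ::= op E' | id E' | op num E' | T E'; T ::= num T' | op num T' | op P T'; P ::= op num | T op num | op T | num op; E' ::= P op E' | id P E' | ε; T' ::= P id T' | ε

Directly left-recursive nonterminals: E, T.
For E: α = {P op, id P}, β = {op, id, op num, T}. Rewrite as E → β E' and E' → α E' | ε.
For T: α = {P id}, β = {num, op num, op P}. Rewrite as T → β T' and T' → α T' | ε.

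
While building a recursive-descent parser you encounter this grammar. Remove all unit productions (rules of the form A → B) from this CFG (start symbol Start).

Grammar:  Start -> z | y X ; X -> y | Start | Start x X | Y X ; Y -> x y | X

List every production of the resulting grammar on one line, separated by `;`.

Start -> z | y X; X -> z | y X | y | Start x X | Y X; Y -> z | y X | y | Start x X | Y X | x y

Unit pairs: X ⇒* {Start}; Y ⇒* {Start, X}.
Replace each nonterminal's rules with the union of the non-unit rules of every nonterminal it unit-derives.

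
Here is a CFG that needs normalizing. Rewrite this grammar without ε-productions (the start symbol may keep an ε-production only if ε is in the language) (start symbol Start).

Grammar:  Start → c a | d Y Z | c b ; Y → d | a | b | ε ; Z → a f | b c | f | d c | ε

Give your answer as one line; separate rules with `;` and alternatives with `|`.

Start → c a | d Y Z | d Y | d Z | d | c b; Y → d | a | b; Z → a f | b c | f | d c

Nullable set = {Y, Z}.
ε ∉ L(G), so no ε-production is kept.
Add the nullable-subset variants: Start → d Y Z gives d Y Z | d Y | d Z | d.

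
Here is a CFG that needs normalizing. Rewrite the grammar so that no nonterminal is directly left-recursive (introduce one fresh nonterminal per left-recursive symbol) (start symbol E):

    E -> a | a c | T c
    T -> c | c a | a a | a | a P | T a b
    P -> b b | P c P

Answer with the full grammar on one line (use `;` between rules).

E -> a | a c | T c; T -> c T' | c a T' | a a T' | a T' | a P T'; P -> b b P'; T' -> a b T' | ε; P' -> c P P' | ε

T, P are directly left-recursive.
For T: α = {a b}, β = {c, c a, a a, a, a P}. Rewrite as T → β T' and T' → α T' | ε.
For P: α = {c P}, β = {b b}. Rewrite as P → β P' and P' → α P' | ε.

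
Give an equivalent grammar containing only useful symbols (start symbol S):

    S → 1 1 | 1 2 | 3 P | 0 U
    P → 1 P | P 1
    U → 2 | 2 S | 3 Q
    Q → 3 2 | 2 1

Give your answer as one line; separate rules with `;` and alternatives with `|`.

S → 1 1 | 1 2 | 0 U; U → 2 | 2 S | 3 Q; Q → 3 2 | 2 1

Generating nonterminals: {Q, S, U}.
Reachable from S after that: {Q, S, U}.
Removed useless symbols: {P} and every production mentioning them.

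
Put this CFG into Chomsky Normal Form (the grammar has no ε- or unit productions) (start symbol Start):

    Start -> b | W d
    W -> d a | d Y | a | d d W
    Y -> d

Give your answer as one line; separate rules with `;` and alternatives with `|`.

Introduce a nonterminal for each terminal appearing in a rule of length ≥ 2: X1 → d, X2 → a.
Binarize each right-hand side of length ≥ 3 by chaining fresh nonterminals (Y1, Y2, …): affected rules were W → X1 X1 W.

Start -> b | W X1; W -> X1 X2 | X1 Y | a | X1 Y1; Y -> d; X1 -> d; X2 -> a; Y1 -> X1 W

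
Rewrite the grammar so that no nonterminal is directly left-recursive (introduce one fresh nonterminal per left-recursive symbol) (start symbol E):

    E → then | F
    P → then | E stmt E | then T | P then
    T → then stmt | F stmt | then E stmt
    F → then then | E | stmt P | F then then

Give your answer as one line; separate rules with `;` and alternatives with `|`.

P, F are directly left-recursive.
For P: α = {then}, β = {then, E stmt E, then T}. Rewrite as P → β P' and P' → α P' | ε.
For F: α = {then then}, β = {then then, E, stmt P}. Rewrite as F → β F' and F' → α F' | ε.

E → then | F; P → then P' | E stmt E P' | then T P'; T → then stmt | F stmt | then E stmt; F → then then F' | E F' | stmt P F'; P' → then P' | ε; F' → then then F' | ε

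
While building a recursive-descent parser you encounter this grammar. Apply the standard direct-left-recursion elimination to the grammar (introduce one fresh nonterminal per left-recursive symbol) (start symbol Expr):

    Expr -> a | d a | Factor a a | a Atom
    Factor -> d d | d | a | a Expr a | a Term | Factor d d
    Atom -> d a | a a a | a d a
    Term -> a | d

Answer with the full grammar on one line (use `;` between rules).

Left recursion appears on Factor.
For Factor: α = {d d}, β = {d d, d, a, a Expr a, a Term}. Rewrite as Factor → β Factor1 and Factor1 → α Factor1 | ε.

Expr -> a | d a | Factor a a | a Atom; Factor -> d d Factor1 | d Factor1 | a Factor1 | a Expr a Factor1 | a Term Factor1; Atom -> d a | a a a | a d a; Term -> a | d; Factor1 -> d d Factor1 | eps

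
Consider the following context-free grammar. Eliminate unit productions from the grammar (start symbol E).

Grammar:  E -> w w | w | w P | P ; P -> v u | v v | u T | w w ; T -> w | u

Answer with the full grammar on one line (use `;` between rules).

E -> w w | w | w P | v u | v v | u T; P -> v u | v v | u T | w w; T -> w | u

Unit pairs: E ⇒* {P}.
Replace each nonterminal's rules with the union of the non-unit rules of every nonterminal it unit-derives.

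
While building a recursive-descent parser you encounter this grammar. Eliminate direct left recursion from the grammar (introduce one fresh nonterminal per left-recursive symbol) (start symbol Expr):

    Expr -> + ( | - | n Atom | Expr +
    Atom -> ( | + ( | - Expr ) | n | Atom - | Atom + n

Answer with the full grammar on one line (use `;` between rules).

Expr, Atom are directly left-recursive.
For Expr: α = {+}, β = {+ (, -, n Atom}. Rewrite as Expr → β Expr1 and Expr1 → α Expr1 | ε.
For Atom: α = {-, + n}, β = {(, + (, - Expr ), n}. Rewrite as Atom → β Atom1 and Atom1 → α Atom1 | ε.

Expr -> + ( Expr1 | - Expr1 | n Atom Expr1; Atom -> ( Atom1 | + ( Atom1 | - Expr ) Atom1 | n Atom1; Expr1 -> + Expr1 | ε; Atom1 -> - Atom1 | + n Atom1 | ε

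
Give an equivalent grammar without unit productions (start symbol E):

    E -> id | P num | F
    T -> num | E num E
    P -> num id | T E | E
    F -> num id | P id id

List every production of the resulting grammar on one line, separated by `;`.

Unit pairs: E ⇒* {F}; P ⇒* {E, F}.
For every A with A ⇒* B via unit rules, add B's non-unit alternatives to A; then delete every rule of the form X → Y.

E -> id | P num | num id | P id id; T -> num | E num E; P -> id | P num | num id | T E | P id id; F -> num id | P id id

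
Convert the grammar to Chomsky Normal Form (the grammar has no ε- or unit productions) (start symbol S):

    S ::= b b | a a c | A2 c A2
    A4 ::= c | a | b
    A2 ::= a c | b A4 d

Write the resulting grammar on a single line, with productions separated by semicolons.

S ::= X1 X1 | X2 Y1 | A2 Y2; A4 ::= c | a | b; A2 ::= X2 X3 | X1 Y3; X1 ::= b; X2 ::= a; X3 ::= c; X4 ::= d; Y1 ::= X2 X3; Y2 ::= X3 A2; Y3 ::= A4 X4

Introduce a nonterminal for each terminal appearing in a rule of length ≥ 2: X1 → b, X2 → a, X3 → c, X4 → d.
Binarize each right-hand side of length ≥ 3 by chaining fresh nonterminals (Y1, Y2, …): affected rules were S → X2 X2 X3; S → A2 X3 A2; A2 → X1 A4 X4.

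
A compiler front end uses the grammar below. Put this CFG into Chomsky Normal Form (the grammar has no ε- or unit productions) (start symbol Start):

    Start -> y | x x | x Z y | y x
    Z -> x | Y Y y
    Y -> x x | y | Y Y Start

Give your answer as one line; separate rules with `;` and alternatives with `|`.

Start -> y | X1 X1 | X1 Y1 | X2 X1; Z -> x | Y Y2; Y -> X1 X1 | y | Y Y3; X1 -> x; X2 -> y; Y1 -> Z X2; Y2 -> Y X2; Y3 -> Y Start

Introduce a nonterminal for each terminal appearing in a rule of length ≥ 2: X1 → x, X2 → y.
Binarize each right-hand side of length ≥ 3 by chaining fresh nonterminals (Y1, Y2, …): affected rules were Start → X1 Z X2; Z → Y Y X2; Y → Y Y Start.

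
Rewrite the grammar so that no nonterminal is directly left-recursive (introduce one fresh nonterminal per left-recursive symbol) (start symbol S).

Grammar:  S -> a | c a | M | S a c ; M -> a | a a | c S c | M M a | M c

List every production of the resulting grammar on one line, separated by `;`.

S -> a S' | c a S' | M S'; M -> a M' | a a M' | c S c M'; S' -> a c S' | ε; M' -> M a M' | c M' | ε

S, M are directly left-recursive.
For S: α = {a c}, β = {a, c a, M}. Rewrite as S → β S' and S' → α S' | ε.
For M: α = {M a, c}, β = {a, a a, c S c}. Rewrite as M → β M' and M' → α M' | ε.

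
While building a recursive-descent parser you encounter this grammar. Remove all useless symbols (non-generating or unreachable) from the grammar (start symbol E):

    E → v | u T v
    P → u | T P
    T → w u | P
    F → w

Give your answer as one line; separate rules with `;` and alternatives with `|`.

Generating nonterminals: {E, F, P, T}.
Reachable from E after that: {E, P, T}.
Removed useless symbols: {F} and every production mentioning them.

E → v | u T v; P → u | T P; T → w u | P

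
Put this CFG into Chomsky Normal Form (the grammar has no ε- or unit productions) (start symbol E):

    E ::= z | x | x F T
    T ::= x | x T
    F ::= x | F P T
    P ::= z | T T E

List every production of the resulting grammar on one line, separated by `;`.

E ::= z | x | X1 Y1; T ::= x | X1 T; F ::= x | F Y2; P ::= z | T Y3; X1 ::= x; Y1 ::= F T; Y2 ::= P T; Y3 ::= T E

Introduce a nonterminal for each terminal appearing in a rule of length ≥ 2: X1 → x.
Binarize each right-hand side of length ≥ 3 by chaining fresh nonterminals (Y1, Y2, …): affected rules were E → X1 F T; F → F P T; P → T T E.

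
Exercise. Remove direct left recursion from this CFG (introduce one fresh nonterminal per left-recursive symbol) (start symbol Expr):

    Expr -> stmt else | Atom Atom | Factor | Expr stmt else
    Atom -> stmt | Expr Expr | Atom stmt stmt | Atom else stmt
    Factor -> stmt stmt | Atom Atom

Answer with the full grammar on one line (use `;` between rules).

Expr, Atom are directly left-recursive.
For Expr: α = {stmt else}, β = {stmt else, Atom Atom, Factor}. Rewrite as Expr → β Expr1 and Expr1 → α Expr1 | ε.
For Atom: α = {stmt stmt, else stmt}, β = {stmt, Expr Expr}. Rewrite as Atom → β Atom1 and Atom1 → α Atom1 | ε.

Expr -> stmt else Expr1 | Atom Atom Expr1 | Factor Expr1; Atom -> stmt Atom1 | Expr Expr Atom1; Factor -> stmt stmt | Atom Atom; Expr1 -> stmt else Expr1 | ε; Atom1 -> stmt stmt Atom1 | else stmt Atom1 | ε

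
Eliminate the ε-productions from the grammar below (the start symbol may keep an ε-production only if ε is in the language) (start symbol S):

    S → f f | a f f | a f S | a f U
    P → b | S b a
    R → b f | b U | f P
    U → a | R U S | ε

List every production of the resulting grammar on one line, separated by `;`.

S → f f | a f f | a f S | a f U | a f; P → b | S b a; R → b f | b U | b | f P; U → a | R U S | R S

Nullable nonterminals: {U}.
ε ∉ L(G), so no ε-production is kept.
Add the nullable-subset variants: S → a f U gives a f U | a f. R → b U gives b U | b. U → R U S gives R U S | R S.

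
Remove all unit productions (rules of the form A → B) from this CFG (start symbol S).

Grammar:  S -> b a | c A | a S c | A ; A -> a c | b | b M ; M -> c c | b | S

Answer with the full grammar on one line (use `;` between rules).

S -> b a | c A | a S c | a c | b | b M; A -> a c | b | b M; M -> a c | b | b M | b a | c A | a S c | c c

Unit pairs: M ⇒* {A, S}; S ⇒* {A}.
Replace each nonterminal's rules with the union of the non-unit rules of every nonterminal it unit-derives.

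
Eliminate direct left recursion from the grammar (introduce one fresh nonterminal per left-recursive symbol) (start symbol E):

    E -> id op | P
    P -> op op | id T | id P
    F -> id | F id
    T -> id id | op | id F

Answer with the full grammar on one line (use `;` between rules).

Directly left-recursive nonterminal: F.
For F: α = {id}, β = {id}. Rewrite as F → β F' and F' → α F' | ε.

E -> id op | P; P -> op op | id T | id P; F -> id F'; T -> id id | op | id F; F' -> id F' | ε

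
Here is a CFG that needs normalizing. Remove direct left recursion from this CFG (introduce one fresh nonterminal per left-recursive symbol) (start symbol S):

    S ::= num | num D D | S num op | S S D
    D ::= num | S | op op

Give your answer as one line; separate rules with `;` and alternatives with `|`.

S is directly left-recursive.
For S: α = {num op, S D}, β = {num, num D D}. Rewrite as S → β S' and S' → α S' | ε.

S ::= num S' | num D D S'; D ::= num | S | op op; S' ::= num op S' | S D S' | eps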